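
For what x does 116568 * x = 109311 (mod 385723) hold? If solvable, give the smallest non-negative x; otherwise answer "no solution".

First find gcd(116568, 385723):
385723 = 3×116568 + 36019
116568 = 3×36019 + 8511
36019 = 4×8511 + 1975
8511 = 4×1975 + 611
1975 = 3×611 + 142
611 = 4×142 + 43
142 = 3×43 + 13
43 = 3×13 + 4
13 = 3×4 + 1
4 = 4×1 + 0
gcd = 1, so a unique solution mod 385723 exists.
Back-substitute for the Bézout coefficients:
1 = 13 − 3·4
1 = −3·43 + 10·13
1 = 10·142 − 33·43
1 = −33·611 + 142·142
1 = 142·1975 − 459·611
1 = −459·8511 + 1978·1975
1 = 1978·36019 − 8371·8511
1 = −8371·116568 + 27091·36019
1 = 27091·385723 − 89644·116568
So 116568·(-89644) ≡ 1 (mod 385723), giving 116568⁻¹ ≡ 296079.
x ≡ 116568⁻¹·109311 ≡ 296079·109311 ≡ 217531 (mod 385723).

217531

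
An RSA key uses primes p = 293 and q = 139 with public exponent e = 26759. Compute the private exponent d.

φ(n) = (p−1)(q−1) = 292·138 = 40296.
Need d with 26759·d ≡ 1 (mod 40296). Apply the extended Euclidean algorithm:
40296 = 1×26759 + 13537
26759 = 1×13537 + 13222
13537 = 1×13222 + 315
13222 = 41×315 + 307
315 = 1×307 + 8
307 = 38×8 + 3
8 = 2×3 + 2
3 = 1×2 + 1
2 = 2×1 + 0
Back-substitute:
1 = 3 − 2
1 = −8 + 3·3
1 = 3·307 − 115·8
1 = −115·315 + 118·307
1 = 118·13222 − 4953·315
1 = −4953·13537 + 5071·13222
1 = 5071·26759 − 10024·13537
1 = −10024·40296 + 15095·26759
So 26759·15095 ≡ 1 (mod 40296), hence d = 15095.

15095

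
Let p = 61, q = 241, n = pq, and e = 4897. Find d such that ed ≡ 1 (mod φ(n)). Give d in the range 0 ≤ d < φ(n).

φ(n) = (p−1)(q−1) = 60·240 = 14400.
Need d with 4897·d ≡ 1 (mod 14400). Apply the extended Euclidean algorithm:
14400 = 2×4897 + 4606
4897 = 1×4606 + 291
4606 = 15×291 + 241
291 = 1×241 + 50
241 = 4×50 + 41
50 = 1×41 + 9
41 = 4×9 + 5
9 = 1×5 + 4
5 = 1×4 + 1
4 = 4×1 + 0
Back-substitute:
1 = 5 − 4
1 = −9 + 2·5
1 = 2·41 − 9·9
1 = −9·50 + 11·41
1 = 11·241 − 53·50
1 = −53·291 + 64·241
1 = 64·4606 − 1013·291
1 = −1013·4897 + 1077·4606
1 = 1077·14400 − 3167·4897
So 4897·(-3167) ≡ 1 (mod 14400), hence d ≡ -3167 ≡ 11233 (mod 14400).

11233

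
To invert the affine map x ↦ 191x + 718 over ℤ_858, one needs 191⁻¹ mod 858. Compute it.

Apply the Euclidean algorithm to 858 and 191:
858 = 4×191 + 94
191 = 2×94 + 3
94 = 31×3 + 1
3 = 3×1 + 0
gcd = 1, so the inverse exists. Back-substitute:
1 = 94 − 31·3
1 = −31·191 + 63·94
1 = 63·858 − 283·191
Thus 191·(-283) ≡ 1 (mod 858); reducing, -283 mod 858 = 575.

575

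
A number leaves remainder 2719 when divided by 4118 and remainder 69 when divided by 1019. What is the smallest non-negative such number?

542177

Write x = 2719 + 4118·k. Then 4118·k ≡ 69 − 2719 ≡ 407 (mod 1019).
Need 4118⁻¹ mod 1019. Extended Euclid on (1019, 42):
1019 = 24*42 + 11
42 = 3*11 + 9
11 = 1*9 + 2
9 = 4*2 + 1
2 = 2*1 + 0
Back-substitute:
1 = 9 − 4·2
1 = −4·11 + 5·9
1 = 5·42 − 19·11
1 = −19·1019 + 461·42
4118⁻¹ ≡ 461 (mod 1019), so k ≡ 461·407 ≡ 131 (mod 1019).
x = 2719 + 4118·131 = 542177.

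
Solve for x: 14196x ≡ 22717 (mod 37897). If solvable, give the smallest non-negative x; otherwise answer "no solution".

63

First find gcd(14196, 37897):
37897 = 2*14196 + 9505
14196 = 1*9505 + 4691
9505 = 2*4691 + 123
4691 = 38*123 + 17
123 = 7*17 + 4
17 = 4*4 + 1
4 = 4*1 + 0
gcd = 1, so a unique solution mod 37897 exists.
Back-substitute for the Bézout coefficients:
1 = 17 − 4·4
1 = −4·123 + 29·17
1 = 29·4691 − 1106·123
1 = −1106·9505 + 2241·4691
1 = 2241·14196 − 3347·9505
1 = −3347·37897 + 8935·14196
So 14196·(8935) ≡ 1 (mod 37897), giving 14196⁻¹ ≡ 8935.
x ≡ 14196⁻¹·22717 ≡ 8935·22717 ≡ 63 (mod 37897).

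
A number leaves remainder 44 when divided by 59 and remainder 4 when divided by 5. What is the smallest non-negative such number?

Write x = 44 + 59·k. Then 59·k ≡ 4 − 44 ≡ 0 (mod 5).
Need 59⁻¹ mod 5. Extended Euclid on (5, 4):
5 = 1*4 + 1
4 = 4*1 + 0
Back-substitute:
1 = 5 − 4
59⁻¹ ≡ 4 (mod 5), so k ≡ 4·0 ≡ 0 (mod 5).
x = 44 + 59·0 = 44.

44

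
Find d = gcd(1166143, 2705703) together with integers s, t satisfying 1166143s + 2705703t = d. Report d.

Apply Euclid's algorithm to 2705703 and 1166143:
2705703 = 2×1166143 + 373417
1166143 = 3×373417 + 45892
373417 = 8×45892 + 6281
45892 = 7×6281 + 1925
6281 = 3×1925 + 506
1925 = 3×506 + 407
506 = 1×407 + 99
407 = 4×99 + 11
99 = 9×11 + 0
gcd(1166143, 2705703) = 11.
Back-substituting:
11 = 407 − 4·99
11 = −4·506 + 5·407
11 = 5·1925 − 19·506
11 = −19·6281 + 62·1925
11 = 62·45892 − 453·6281
11 = −453·373417 + 3686·45892
11 = 3686·1166143 − 11511·373417
11 = −11511·2705703 + 26708·1166143
So 11 = (-11511)·2705703 + (26708)·1166143.

11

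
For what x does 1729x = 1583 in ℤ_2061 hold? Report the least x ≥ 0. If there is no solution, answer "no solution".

First find gcd(1729, 2061):
2061 = 1*1729 + 332
1729 = 5*332 + 69
332 = 4*69 + 56
69 = 1*56 + 13
56 = 4*13 + 4
13 = 3*4 + 1
4 = 4*1 + 0
gcd = 1, so a unique solution mod 2061 exists.
Back-substitute for the Bézout coefficients:
1 = 13 − 3·4
1 = −3·56 + 13·13
1 = 13·69 − 16·56
1 = −16·332 + 77·69
1 = 77·1729 − 401·332
1 = −401·2061 + 478·1729
So 1729·(478) ≡ 1 (mod 2061), giving 1729⁻¹ ≡ 478.
x ≡ 1729⁻¹·1583 ≡ 478·1583 ≡ 287 (mod 2061).

287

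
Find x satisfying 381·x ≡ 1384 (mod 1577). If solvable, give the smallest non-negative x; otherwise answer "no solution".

First find gcd(381, 1577):
1577 = 4×381 + 53
381 = 7×53 + 10
53 = 5×10 + 3
10 = 3×3 + 1
3 = 3×1 + 0
gcd = 1, so a unique solution mod 1577 exists.
Back-substitute for the Bézout coefficients:
1 = 10 − 3·3
1 = −3·53 + 16·10
1 = 16·381 − 115·53
1 = −115·1577 + 476·381
So 381·(476) ≡ 1 (mod 1577), giving 381⁻¹ ≡ 476.
x ≡ 381⁻¹·1384 ≡ 476·1384 ≡ 1175 (mod 1577).

1175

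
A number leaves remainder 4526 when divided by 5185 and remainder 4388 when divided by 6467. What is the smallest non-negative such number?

5236191

Write x = 4526 + 5185·k. Then 5185·k ≡ 4388 − 4526 ≡ 6329 (mod 6467).
Need 5185⁻¹ mod 6467. Extended Euclid on (6467, 5185):
6467 = 1*5185 + 1282
5185 = 4*1282 + 57
1282 = 22*57 + 28
57 = 2*28 + 1
28 = 28*1 + 0
Back-substitute:
1 = 57 − 2·28
1 = −2·1282 + 45·57
1 = 45·5185 − 182·1282
1 = −182·6467 + 227·5185
5185⁻¹ ≡ 227 (mod 6467), so k ≡ 227·6329 ≡ 1009 (mod 6467).
x = 4526 + 5185·1009 = 5236191.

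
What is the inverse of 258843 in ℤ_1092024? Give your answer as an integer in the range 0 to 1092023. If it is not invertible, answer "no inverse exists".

Compute gcd(258843, 1092024):
1092024 = 4*258843 + 56652
258843 = 4*56652 + 32235
56652 = 1*32235 + 24417
32235 = 1*24417 + 7818
24417 = 3*7818 + 963
7818 = 8*963 + 114
963 = 8*114 + 51
114 = 2*51 + 12
51 = 4*12 + 3
12 = 4*3 + 0
gcd(258843, 1092024) = 3 ≠ 1, so 258843 has no multiplicative inverse modulo 1092024.

no inverse exists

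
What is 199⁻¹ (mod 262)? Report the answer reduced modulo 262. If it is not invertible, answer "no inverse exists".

gcd(262, 199) by repeated division:
262 = 1*199 + 63
199 = 3*63 + 10
63 = 6*10 + 3
10 = 3*3 + 1
3 = 3*1 + 0
The gcd is 1. Working backward:
1 = 10 − 3·3
1 = −3·63 + 19·10
1 = 19·199 − 60·63
1 = −60·262 + 79·199
So 199·79 ≡ 1 (mod 262).

79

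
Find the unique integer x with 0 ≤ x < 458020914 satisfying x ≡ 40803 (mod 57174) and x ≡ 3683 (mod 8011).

304149309

Write x = 40803 + 57174·k. Then 57174·k ≡ 3683 − 40803 ≡ 2935 (mod 8011).
Need 57174⁻¹ mod 8011. Extended Euclid on (8011, 1097):
8011 = 7·1097 + 332
1097 = 3·332 + 101
332 = 3·101 + 29
101 = 3·29 + 14
29 = 2·14 + 1
14 = 14·1 + 0
Back-substitute:
1 = 29 − 2·14
1 = −2·101 + 7·29
1 = 7·332 − 23·101
1 = −23·1097 + 76·332
1 = 76·8011 − 555·1097
57174⁻¹ ≡ 7456 (mod 8011), so k ≡ 7456·2935 ≡ 5319 (mod 8011).
x = 40803 + 57174·5319 = 304149309.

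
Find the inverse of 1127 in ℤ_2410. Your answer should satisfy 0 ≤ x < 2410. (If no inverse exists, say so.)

Apply the Euclidean algorithm to 2410 and 1127:
2410 = 2·1127 + 156
1127 = 7·156 + 35
156 = 4·35 + 16
35 = 2·16 + 3
16 = 5·3 + 1
3 = 3·1 + 0
gcd = 1, so the inverse exists. Back-substitute:
1 = 16 − 5·3
1 = −5·35 + 11·16
1 = 11·156 − 49·35
1 = −49·1127 + 354·156
1 = 354·2410 − 757·1127
Hence 1127⁻¹ ≡ -757 ≡ 1653 (mod 2410).

1653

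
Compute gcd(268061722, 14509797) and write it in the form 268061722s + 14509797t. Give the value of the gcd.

Euclidean algorithm:
268061722 = 18×14509797 + 6885376
14509797 = 2×6885376 + 739045
6885376 = 9×739045 + 233971
739045 = 3×233971 + 37132
233971 = 6×37132 + 11179
37132 = 3×11179 + 3595
11179 = 3×3595 + 394
3595 = 9×394 + 49
394 = 8×49 + 2
49 = 24×2 + 1
2 = 2×1 + 0
gcd(268061722, 14509797) = 1.
Express as a combination:
1 = 49 − 24·2
1 = −24·394 + 193·49
1 = 193·3595 − 1761·394
1 = −1761·11179 + 5476·3595
1 = 5476·37132 − 18189·11179
1 = −18189·233971 + 114610·37132
1 = 114610·739045 − 362019·233971
1 = −362019·6885376 + 3372781·739045
1 = 3372781·14509797 − 7107581·6885376
1 = −7107581·268061722 + 131309239·14509797
So 1 = (-7107581)·268061722 + (131309239)·14509797.

1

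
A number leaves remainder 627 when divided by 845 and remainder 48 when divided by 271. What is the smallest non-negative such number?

Write x = 627 + 845·k. Then 845·k ≡ 48 − 627 ≡ 234 (mod 271).
Need 845⁻¹ mod 271. Extended Euclid on (271, 32):
271 = 8×32 + 15
32 = 2×15 + 2
15 = 7×2 + 1
2 = 2×1 + 0
Back-substitute:
1 = 15 − 7·2
1 = −7·32 + 15·15
1 = 15·271 − 127·32
845⁻¹ ≡ 144 (mod 271), so k ≡ 144·234 ≡ 92 (mod 271).
x = 627 + 845·92 = 78367.

78367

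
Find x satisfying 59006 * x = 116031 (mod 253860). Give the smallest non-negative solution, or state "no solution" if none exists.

no solution

gcd(59006, 253860):
253860 = 4*59006 + 17836
59006 = 3*17836 + 5498
17836 = 3*5498 + 1342
5498 = 4*1342 + 130
1342 = 10*130 + 42
130 = 3*42 + 4
42 = 10*4 + 2
4 = 2*2 + 0
gcd = 2, but 2 ∤ 116031, so the congruence has no solution.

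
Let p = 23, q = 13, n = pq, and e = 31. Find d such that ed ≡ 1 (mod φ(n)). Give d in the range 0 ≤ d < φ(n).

247

φ(n) = (p−1)(q−1) = 22·12 = 264.
Need d with 31·d ≡ 1 (mod 264). Apply the extended Euclidean algorithm:
264 = 8·31 + 16
31 = 1·16 + 15
16 = 1·15 + 1
15 = 15·1 + 0
Back-substitute:
1 = 16 − 15
1 = −31 + 2·16
1 = 2·264 − 17·31
So 31·(-17) ≡ 1 (mod 264), hence d ≡ -17 ≡ 247 (mod 264).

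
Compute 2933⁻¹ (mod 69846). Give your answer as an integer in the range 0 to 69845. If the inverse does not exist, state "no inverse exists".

no inverse exists

Euclidean algorithm on 69846, 2933:
69846 = 23×2933 + 2387
2933 = 1×2387 + 546
2387 = 4×546 + 203
546 = 2×203 + 140
203 = 1×140 + 63
140 = 2×63 + 14
63 = 4×14 + 7
14 = 2×7 + 0
The gcd is 7, not 1, hence no inverse exists.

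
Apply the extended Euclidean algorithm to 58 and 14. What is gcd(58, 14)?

2

Repeated division:
58 = 4*14 + 2
14 = 7*2 + 0
gcd(58, 14) = 2.
Working backward:
2 = 58 − 4·14
So 2 = (1)·58 + (-4)·14.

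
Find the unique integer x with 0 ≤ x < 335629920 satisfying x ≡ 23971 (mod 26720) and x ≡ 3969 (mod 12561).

Write x = 23971 + 26720·k. Then 26720·k ≡ 3969 − 23971 ≡ 5120 (mod 12561).
Need 26720⁻¹ mod 12561. Extended Euclid on (12561, 1598):
12561 = 7*1598 + 1375
1598 = 1*1375 + 223
1375 = 6*223 + 37
223 = 6*37 + 1
37 = 37*1 + 0
Back-substitute:
1 = 223 − 6·37
1 = −6·1375 + 37·223
1 = 37·1598 − 43·1375
1 = −43·12561 + 338·1598
26720⁻¹ ≡ 338 (mod 12561), so k ≡ 338·5120 ≡ 9703 (mod 12561).
x = 23971 + 26720·9703 = 259288131.

259288131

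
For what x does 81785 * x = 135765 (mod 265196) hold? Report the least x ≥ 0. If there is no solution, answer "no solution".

First find gcd(81785, 265196):
265196 = 3×81785 + 19841
81785 = 4×19841 + 2421
19841 = 8×2421 + 473
2421 = 5×473 + 56
473 = 8×56 + 25
56 = 2×25 + 6
25 = 4×6 + 1
6 = 6×1 + 0
gcd = 1, so a unique solution mod 265196 exists.
Back-substitute for the Bézout coefficients:
1 = 25 − 4·6
1 = −4·56 + 9·25
1 = 9·473 − 76·56
1 = −76·2421 + 389·473
1 = 389·19841 − 3188·2421
1 = −3188·81785 + 13141·19841
1 = 13141·265196 − 42611·81785
So 81785·(-42611) ≡ 1 (mod 265196), giving 81785⁻¹ ≡ 222585.
x ≡ 81785⁻¹·135765 ≡ 222585·135765 ≡ 168325 (mod 265196).

168325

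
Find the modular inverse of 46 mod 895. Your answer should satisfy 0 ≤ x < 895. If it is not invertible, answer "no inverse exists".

681

Run Euclid on (895, 46):
895 = 19×46 + 21
46 = 2×21 + 4
21 = 5×4 + 1
4 = 4×1 + 0
Since gcd(46, 895) = 1, back-substitute to write 1 as a combination:
1 = 21 − 5·4
1 = −5·46 + 11·21
1 = 11·895 − 214·46
Thus 46·(-214) ≡ 1 (mod 895); reducing, -214 mod 895 = 681.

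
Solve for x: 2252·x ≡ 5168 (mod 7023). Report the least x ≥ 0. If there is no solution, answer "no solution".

2809

First find gcd(2252, 7023):
7023 = 3·2252 + 267
2252 = 8·267 + 116
267 = 2·116 + 35
116 = 3·35 + 11
35 = 3·11 + 2
11 = 5·2 + 1
2 = 2·1 + 0
gcd = 1, so a unique solution mod 7023 exists.
Back-substitute for the Bézout coefficients:
1 = 11 − 5·2
1 = −5·35 + 16·11
1 = 16·116 − 53·35
1 = −53·267 + 122·116
1 = 122·2252 − 1029·267
1 = −1029·7023 + 3209·2252
So 2252·(3209) ≡ 1 (mod 7023), giving 2252⁻¹ ≡ 3209.
x ≡ 2252⁻¹·5168 ≡ 3209·5168 ≡ 2809 (mod 7023).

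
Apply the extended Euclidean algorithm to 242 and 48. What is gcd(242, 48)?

2

Apply Euclid's algorithm to 242 and 48:
242 = 5*48 + 2
48 = 24*2 + 0
gcd(242, 48) = 2.
Back-substituting:
2 = 242 − 5·48
So 2 = (1)·242 + (-5)·48.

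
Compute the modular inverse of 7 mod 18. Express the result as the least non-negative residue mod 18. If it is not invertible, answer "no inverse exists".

13

Run Euclid on (18, 7):
18 = 2·7 + 4
7 = 1·4 + 3
4 = 1·3 + 1
3 = 3·1 + 0
Since gcd(7, 18) = 1, back-substitute to write 1 as a combination:
1 = 4 − 3
1 = −7 + 2·4
1 = 2·18 − 5·7
Hence 7⁻¹ ≡ -5 ≡ 13 (mod 18).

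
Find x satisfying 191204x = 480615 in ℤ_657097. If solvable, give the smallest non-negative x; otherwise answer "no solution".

First find gcd(191204, 657097):
657097 = 3*191204 + 83485
191204 = 2*83485 + 24234
83485 = 3*24234 + 10783
24234 = 2*10783 + 2668
10783 = 4*2668 + 111
2668 = 24*111 + 4
111 = 27*4 + 3
4 = 1*3 + 1
3 = 3*1 + 0
gcd = 1, so a unique solution mod 657097 exists.
Back-substitute for the Bézout coefficients:
1 = 4 − 3
1 = −111 + 28·4
1 = 28·2668 − 673·111
1 = −673·10783 + 2720·2668
1 = 2720·24234 − 6113·10783
1 = −6113·83485 + 21059·24234
1 = 21059·191204 − 48231·83485
1 = −48231·657097 + 165752·191204
So 191204·(165752) ≡ 1 (mod 657097), giving 191204⁻¹ ≡ 165752.
x ≡ 191204⁻¹·480615 ≡ 165752·480615 ≡ 399782 (mod 657097).

399782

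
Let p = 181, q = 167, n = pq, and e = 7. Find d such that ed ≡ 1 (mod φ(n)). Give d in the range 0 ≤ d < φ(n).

φ(n) = (p−1)(q−1) = 180·166 = 29880.
Need d with 7·d ≡ 1 (mod 29880). Apply the extended Euclidean algorithm:
29880 = 4268*7 + 4
7 = 1*4 + 3
4 = 1*3 + 1
3 = 3*1 + 0
Back-substitute:
1 = 4 − 3
1 = −7 + 2·4
1 = 2·29880 − 8537·7
So 7·(-8537) ≡ 1 (mod 29880), hence d ≡ -8537 ≡ 21343 (mod 29880).

21343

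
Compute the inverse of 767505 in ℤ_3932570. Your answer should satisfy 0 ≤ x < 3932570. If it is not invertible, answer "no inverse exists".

no inverse exists

Euclidean algorithm on 3932570, 767505:
3932570 = 5×767505 + 95045
767505 = 8×95045 + 7145
95045 = 13×7145 + 2160
7145 = 3×2160 + 665
2160 = 3×665 + 165
665 = 4×165 + 5
165 = 33×5 + 0
The gcd is 5, not 1, hence no inverse exists.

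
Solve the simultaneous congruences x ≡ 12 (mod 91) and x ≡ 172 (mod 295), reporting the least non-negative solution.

467

Write x = 12 + 91·k. Then 91·k ≡ 172 − 12 ≡ 160 (mod 295).
Need 91⁻¹ mod 295. Extended Euclid on (295, 91):
295 = 3×91 + 22
91 = 4×22 + 3
22 = 7×3 + 1
3 = 3×1 + 0
Back-substitute:
1 = 22 − 7·3
1 = −7·91 + 29·22
1 = 29·295 − 94·91
91⁻¹ ≡ 201 (mod 295), so k ≡ 201·160 ≡ 5 (mod 295).
x = 12 + 91·5 = 467.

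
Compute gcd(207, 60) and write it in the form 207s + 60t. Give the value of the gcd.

Repeated division:
207 = 3·60 + 27
60 = 2·27 + 6
27 = 4·6 + 3
6 = 2·3 + 0
gcd(207, 60) = 3.
Working backward:
3 = 27 − 4·6
3 = −4·60 + 9·27
3 = 9·207 − 31·60
So 3 = (9)·207 + (-31)·60.

3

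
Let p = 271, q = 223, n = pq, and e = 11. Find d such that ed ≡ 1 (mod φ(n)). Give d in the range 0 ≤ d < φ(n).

φ(n) = (p−1)(q−1) = 270·222 = 59940.
Need d with 11·d ≡ 1 (mod 59940). Apply the extended Euclidean algorithm:
59940 = 5449×11 + 1
11 = 11×1 + 0
Back-substitute:
1 = 59940 − 5449·11
So 11·(-5449) ≡ 1 (mod 59940), hence d ≡ -5449 ≡ 54491 (mod 59940).

54491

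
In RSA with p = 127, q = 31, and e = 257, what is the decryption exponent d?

φ(n) = (p−1)(q−1) = 126·30 = 3780.
Need d with 257·d ≡ 1 (mod 3780). Apply the extended Euclidean algorithm:
3780 = 14×257 + 182
257 = 1×182 + 75
182 = 2×75 + 32
75 = 2×32 + 11
32 = 2×11 + 10
11 = 1×10 + 1
10 = 10×1 + 0
Back-substitute:
1 = 11 − 10
1 = −32 + 3·11
1 = 3·75 − 7·32
1 = −7·182 + 17·75
1 = 17·257 − 24·182
1 = −24·3780 + 353·257
So 257·353 ≡ 1 (mod 3780), hence d = 353.

353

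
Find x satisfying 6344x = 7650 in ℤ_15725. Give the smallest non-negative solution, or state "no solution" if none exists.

First find gcd(6344, 15725):
15725 = 2×6344 + 3037
6344 = 2×3037 + 270
3037 = 11×270 + 67
270 = 4×67 + 2
67 = 33×2 + 1
2 = 2×1 + 0
gcd = 1, so a unique solution mod 15725 exists.
Back-substitute for the Bézout coefficients:
1 = 67 − 33·2
1 = −33·270 + 133·67
1 = 133·3037 − 1496·270
1 = −1496·6344 + 3125·3037
1 = 3125·15725 − 7746·6344
So 6344·(-7746) ≡ 1 (mod 15725), giving 6344⁻¹ ≡ 7979.
x ≡ 6344⁻¹·7650 ≡ 7979·7650 ≡ 10625 (mod 15725).

10625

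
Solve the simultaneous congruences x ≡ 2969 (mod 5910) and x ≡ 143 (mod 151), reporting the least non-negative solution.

227549

Write x = 2969 + 5910·k. Then 5910·k ≡ 143 − 2969 ≡ 43 (mod 151).
Need 5910⁻¹ mod 151. Extended Euclid on (151, 21):
151 = 7*21 + 4
21 = 5*4 + 1
4 = 4*1 + 0
Back-substitute:
1 = 21 − 5·4
1 = −5·151 + 36·21
5910⁻¹ ≡ 36 (mod 151), so k ≡ 36·43 ≡ 38 (mod 151).
x = 2969 + 5910·38 = 227549.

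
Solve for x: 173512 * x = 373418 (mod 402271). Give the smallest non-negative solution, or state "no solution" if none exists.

218011

First find gcd(173512, 402271):
402271 = 2×173512 + 55247
173512 = 3×55247 + 7771
55247 = 7×7771 + 850
7771 = 9×850 + 121
850 = 7×121 + 3
121 = 40×3 + 1
3 = 3×1 + 0
gcd = 1, so a unique solution mod 402271 exists.
Back-substitute for the Bézout coefficients:
1 = 121 − 40·3
1 = −40·850 + 281·121
1 = 281·7771 − 2569·850
1 = −2569·55247 + 18264·7771
1 = 18264·173512 − 57361·55247
1 = −57361·402271 + 132986·173512
So 173512·(132986) ≡ 1 (mod 402271), giving 173512⁻¹ ≡ 132986.
x ≡ 173512⁻¹·373418 ≡ 132986·373418 ≡ 218011 (mod 402271).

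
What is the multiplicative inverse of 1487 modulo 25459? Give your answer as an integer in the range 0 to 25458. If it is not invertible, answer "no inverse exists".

3253

gcd(25459, 1487) by repeated division:
25459 = 17*1487 + 180
1487 = 8*180 + 47
180 = 3*47 + 39
47 = 1*39 + 8
39 = 4*8 + 7
8 = 1*7 + 1
7 = 7*1 + 0
gcd = 1, so the inverse exists. Back-substitute:
1 = 8 − 7
1 = −39 + 5·8
1 = 5·47 − 6·39
1 = −6·180 + 23·47
1 = 23·1487 − 190·180
1 = −190·25459 + 3253·1487
So 1487·3253 ≡ 1 (mod 25459).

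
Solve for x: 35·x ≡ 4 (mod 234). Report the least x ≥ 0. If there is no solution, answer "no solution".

194

First find gcd(35, 234):
234 = 6*35 + 24
35 = 1*24 + 11
24 = 2*11 + 2
11 = 5*2 + 1
2 = 2*1 + 0
gcd = 1, so a unique solution mod 234 exists.
Back-substitute for the Bézout coefficients:
1 = 11 − 5·2
1 = −5·24 + 11·11
1 = 11·35 − 16·24
1 = −16·234 + 107·35
So 35·(107) ≡ 1 (mod 234), giving 35⁻¹ ≡ 107.
x ≡ 35⁻¹·4 ≡ 107·4 ≡ 194 (mod 234).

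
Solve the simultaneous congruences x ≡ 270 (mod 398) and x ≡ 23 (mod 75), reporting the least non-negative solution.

24548

Write x = 270 + 398·k. Then 398·k ≡ 23 − 270 ≡ 53 (mod 75).
Need 398⁻¹ mod 75. Extended Euclid on (75, 23):
75 = 3×23 + 6
23 = 3×6 + 5
6 = 1×5 + 1
5 = 5×1 + 0
Back-substitute:
1 = 6 − 5
1 = −23 + 4·6
1 = 4·75 − 13·23
398⁻¹ ≡ 62 (mod 75), so k ≡ 62·53 ≡ 61 (mod 75).
x = 270 + 398·61 = 24548.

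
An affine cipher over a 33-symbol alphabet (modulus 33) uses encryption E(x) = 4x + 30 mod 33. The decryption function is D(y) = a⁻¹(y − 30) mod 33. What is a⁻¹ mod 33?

gcd(33, 4) by repeated division:
33 = 8×4 + 1
4 = 4×1 + 0
Since gcd(4, 33) = 1, back-substitute to write 1 as a combination:
1 = 33 − 8·4
Hence 4⁻¹ ≡ -8 ≡ 25 (mod 33).

25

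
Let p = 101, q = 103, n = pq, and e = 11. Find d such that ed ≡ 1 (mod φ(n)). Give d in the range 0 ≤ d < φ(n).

6491

φ(n) = (p−1)(q−1) = 100·102 = 10200.
Need d with 11·d ≡ 1 (mod 10200). Apply the extended Euclidean algorithm:
10200 = 927*11 + 3
11 = 3*3 + 2
3 = 1*2 + 1
2 = 2*1 + 0
Back-substitute:
1 = 3 − 2
1 = −11 + 4·3
1 = 4·10200 − 3709·11
So 11·(-3709) ≡ 1 (mod 10200), hence d ≡ -3709 ≡ 6491 (mod 10200).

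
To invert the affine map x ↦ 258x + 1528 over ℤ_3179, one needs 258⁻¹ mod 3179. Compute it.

Run Euclid on (3179, 258):
3179 = 12*258 + 83
258 = 3*83 + 9
83 = 9*9 + 2
9 = 4*2 + 1
2 = 2*1 + 0
The gcd is 1. Working backward:
1 = 9 − 4·2
1 = −4·83 + 37·9
1 = 37·258 − 115·83
1 = −115·3179 + 1417·258
So 258·1417 ≡ 1 (mod 3179).

1417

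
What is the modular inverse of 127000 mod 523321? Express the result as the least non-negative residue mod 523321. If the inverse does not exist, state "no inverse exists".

127406

Run Euclid on (523321, 127000):
523321 = 4*127000 + 15321
127000 = 8*15321 + 4432
15321 = 3*4432 + 2025
4432 = 2*2025 + 382
2025 = 5*382 + 115
382 = 3*115 + 37
115 = 3*37 + 4
37 = 9*4 + 1
4 = 4*1 + 0
gcd = 1, so the inverse exists. Back-substitute:
1 = 37 − 9·4
1 = −9·115 + 28·37
1 = 28·382 − 93·115
1 = −93·2025 + 493·382
1 = 493·4432 − 1079·2025
1 = −1079·15321 + 3730·4432
1 = 3730·127000 − 30919·15321
1 = −30919·523321 + 127406·127000
So 127000·127406 ≡ 1 (mod 523321).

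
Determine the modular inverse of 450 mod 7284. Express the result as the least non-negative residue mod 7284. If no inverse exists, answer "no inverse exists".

no inverse exists

Compute gcd(450, 7284):
7284 = 16·450 + 84
450 = 5·84 + 30
84 = 2·30 + 24
30 = 1·24 + 6
24 = 4·6 + 0
Since gcd = 6 > 1, 450 is not a unit mod 7284.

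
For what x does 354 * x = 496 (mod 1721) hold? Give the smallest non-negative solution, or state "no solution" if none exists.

1596

First find gcd(354, 1721):
1721 = 4×354 + 305
354 = 1×305 + 49
305 = 6×49 + 11
49 = 4×11 + 5
11 = 2×5 + 1
5 = 5×1 + 0
gcd = 1, so a unique solution mod 1721 exists.
Back-substitute for the Bézout coefficients:
1 = 11 − 2·5
1 = −2·49 + 9·11
1 = 9·305 − 56·49
1 = −56·354 + 65·305
1 = 65·1721 − 316·354
So 354·(-316) ≡ 1 (mod 1721), giving 354⁻¹ ≡ 1405.
x ≡ 354⁻¹·496 ≡ 1405·496 ≡ 1596 (mod 1721).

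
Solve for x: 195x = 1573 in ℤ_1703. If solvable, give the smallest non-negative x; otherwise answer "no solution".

First find gcd(195, 1703):
1703 = 8*195 + 143
195 = 1*143 + 52
143 = 2*52 + 39
52 = 1*39 + 13
39 = 3*13 + 0
gcd = 13 and 13 | 1573, so solutions exist. Divide through by 13: 15x ≡ 121 (mod 131).
Now find 15⁻¹ mod 131:
131 = 8×15 + 11
15 = 1×11 + 4
11 = 2×4 + 3
4 = 1×3 + 1
3 = 3×1 + 0
Back-substitute:
1 = 4 − 3
1 = −11 + 3·4
1 = 3·15 − 4·11
1 = −4·131 + 35·15
So 15⁻¹ ≡ 35 (mod 131).
Then x ≡ 35·121 ≡ 43 (mod 131); the smallest non-negative solution is x = 43.

43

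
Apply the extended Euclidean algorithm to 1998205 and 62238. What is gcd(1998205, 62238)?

11

Euclidean algorithm:
1998205 = 32×62238 + 6589
62238 = 9×6589 + 2937
6589 = 2×2937 + 715
2937 = 4×715 + 77
715 = 9×77 + 22
77 = 3×22 + 11
22 = 2×11 + 0
gcd(1998205, 62238) = 11.
Back-substituting:
11 = 77 − 3·22
11 = −3·715 + 28·77
11 = 28·2937 − 115·715
11 = −115·6589 + 258·2937
11 = 258·62238 − 2437·6589
11 = −2437·1998205 + 78242·62238
So 11 = (-2437)·1998205 + (78242)·62238.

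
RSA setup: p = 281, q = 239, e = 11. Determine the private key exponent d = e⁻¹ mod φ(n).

30291

φ(n) = (p−1)(q−1) = 280·238 = 66640.
Need d with 11·d ≡ 1 (mod 66640). Apply the extended Euclidean algorithm:
66640 = 6058×11 + 2
11 = 5×2 + 1
2 = 2×1 + 0
Back-substitute:
1 = 11 − 5·2
1 = −5·66640 + 30291·11
So 11·30291 ≡ 1 (mod 66640), hence d = 30291.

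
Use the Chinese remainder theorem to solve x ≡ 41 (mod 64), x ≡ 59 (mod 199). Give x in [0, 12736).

Write x = 41 + 64·k. Then 64·k ≡ 59 − 41 ≡ 18 (mod 199).
Need 64⁻¹ mod 199. Extended Euclid on (199, 64):
199 = 3·64 + 7
64 = 9·7 + 1
7 = 7·1 + 0
Back-substitute:
1 = 64 − 9·7
1 = −9·199 + 28·64
64⁻¹ ≡ 28 (mod 199), so k ≡ 28·18 ≡ 106 (mod 199).
x = 41 + 64·106 = 6825.

6825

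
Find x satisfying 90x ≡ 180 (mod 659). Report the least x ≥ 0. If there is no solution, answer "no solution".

First find gcd(90, 659):
659 = 7×90 + 29
90 = 3×29 + 3
29 = 9×3 + 2
3 = 1×2 + 1
2 = 2×1 + 0
gcd = 1, so a unique solution mod 659 exists.
Back-substitute for the Bézout coefficients:
1 = 3 − 2
1 = −29 + 10·3
1 = 10·90 − 31·29
1 = −31·659 + 227·90
So 90·(227) ≡ 1 (mod 659), giving 90⁻¹ ≡ 227.
x ≡ 90⁻¹·180 ≡ 227·180 ≡ 2 (mod 659).

2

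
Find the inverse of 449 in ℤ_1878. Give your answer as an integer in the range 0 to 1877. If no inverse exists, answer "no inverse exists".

1397

Run Euclid on (1878, 449):
1878 = 4*449 + 82
449 = 5*82 + 39
82 = 2*39 + 4
39 = 9*4 + 3
4 = 1*3 + 1
3 = 3*1 + 0
The gcd is 1. Working backward:
1 = 4 − 3
1 = −39 + 10·4
1 = 10·82 − 21·39
1 = −21·449 + 115·82
1 = 115·1878 − 481·449
So 449·(-481) ≡ 1 (mod 1878), and -481 ≡ 1397 (mod 1878).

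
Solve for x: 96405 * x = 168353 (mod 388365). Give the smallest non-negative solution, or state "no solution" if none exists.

no solution

gcd(96405, 388365):
388365 = 4×96405 + 2745
96405 = 35×2745 + 330
2745 = 8×330 + 105
330 = 3×105 + 15
105 = 7×15 + 0
gcd = 15, but 15 ∤ 168353, so the congruence has no solution.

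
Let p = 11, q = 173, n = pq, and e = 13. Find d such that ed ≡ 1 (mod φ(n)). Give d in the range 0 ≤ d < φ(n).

397

φ(n) = (p−1)(q−1) = 10·172 = 1720.
Need d with 13·d ≡ 1 (mod 1720). Apply the extended Euclidean algorithm:
1720 = 132*13 + 4
13 = 3*4 + 1
4 = 4*1 + 0
Back-substitute:
1 = 13 − 3·4
1 = −3·1720 + 397·13
So 13·397 ≡ 1 (mod 1720), hence d = 397.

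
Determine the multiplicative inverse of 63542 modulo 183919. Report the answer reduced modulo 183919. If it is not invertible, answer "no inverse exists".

53226

Extended Euclidean algorithm:
183919 = 2*63542 + 56835
63542 = 1*56835 + 6707
56835 = 8*6707 + 3179
6707 = 2*3179 + 349
3179 = 9*349 + 38
349 = 9*38 + 7
38 = 5*7 + 3
7 = 2*3 + 1
3 = 3*1 + 0
The gcd is 1. Working backward:
1 = 7 − 2·3
1 = −2·38 + 11·7
1 = 11·349 − 101·38
1 = −101·3179 + 920·349
1 = 920·6707 − 1941·3179
1 = −1941·56835 + 16448·6707
1 = 16448·63542 − 18389·56835
1 = −18389·183919 + 53226·63542
So 63542·53226 ≡ 1 (mod 183919).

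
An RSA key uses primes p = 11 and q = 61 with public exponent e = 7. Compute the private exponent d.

φ(n) = (p−1)(q−1) = 10·60 = 600.
Need d with 7·d ≡ 1 (mod 600). Apply the extended Euclidean algorithm:
600 = 85×7 + 5
7 = 1×5 + 2
5 = 2×2 + 1
2 = 2×1 + 0
Back-substitute:
1 = 5 − 2·2
1 = −2·7 + 3·5
1 = 3·600 − 257·7
So 7·(-257) ≡ 1 (mod 600), hence d ≡ -257 ≡ 343 (mod 600).

343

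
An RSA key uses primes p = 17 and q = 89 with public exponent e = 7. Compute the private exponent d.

1207

φ(n) = (p−1)(q−1) = 16·88 = 1408.
Need d with 7·d ≡ 1 (mod 1408). Apply the extended Euclidean algorithm:
1408 = 201·7 + 1
7 = 7·1 + 0
Back-substitute:
1 = 1408 − 201·7
So 7·(-201) ≡ 1 (mod 1408), hence d ≡ -201 ≡ 1207 (mod 1408).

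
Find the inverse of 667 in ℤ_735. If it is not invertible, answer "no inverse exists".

508

gcd(735, 667) by repeated division:
735 = 1×667 + 68
667 = 9×68 + 55
68 = 1×55 + 13
55 = 4×13 + 3
13 = 4×3 + 1
3 = 3×1 + 0
gcd = 1, so the inverse exists. Back-substitute:
1 = 13 − 4·3
1 = −4·55 + 17·13
1 = 17·68 − 21·55
1 = −21·667 + 206·68
1 = 206·735 − 227·667
Thus 667·(-227) ≡ 1 (mod 735); reducing, -227 mod 735 = 508.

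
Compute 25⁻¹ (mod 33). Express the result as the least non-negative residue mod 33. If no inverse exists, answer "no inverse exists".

Extended Euclidean algorithm:
33 = 1×25 + 8
25 = 3×8 + 1
8 = 8×1 + 0
Since gcd(25, 33) = 1, back-substitute to write 1 as a combination:
1 = 25 − 3·8
1 = −3·33 + 4·25
So 25·4 ≡ 1 (mod 33).

4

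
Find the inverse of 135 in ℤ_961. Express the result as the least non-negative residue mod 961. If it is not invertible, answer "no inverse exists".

420

Apply the Euclidean algorithm to 961 and 135:
961 = 7×135 + 16
135 = 8×16 + 7
16 = 2×7 + 2
7 = 3×2 + 1
2 = 2×1 + 0
gcd = 1, so the inverse exists. Back-substitute:
1 = 7 − 3·2
1 = −3·16 + 7·7
1 = 7·135 − 59·16
1 = −59·961 + 420·135
So 135·420 ≡ 1 (mod 961).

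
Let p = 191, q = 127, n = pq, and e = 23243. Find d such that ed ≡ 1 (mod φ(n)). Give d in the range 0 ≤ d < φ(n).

φ(n) = (p−1)(q−1) = 190·126 = 23940.
Need d with 23243·d ≡ 1 (mod 23940). Apply the extended Euclidean algorithm:
23940 = 1*23243 + 697
23243 = 33*697 + 242
697 = 2*242 + 213
242 = 1*213 + 29
213 = 7*29 + 10
29 = 2*10 + 9
10 = 1*9 + 1
9 = 9*1 + 0
Back-substitute:
1 = 10 − 9
1 = −29 + 3·10
1 = 3·213 − 22·29
1 = −22·242 + 25·213
1 = 25·697 − 72·242
1 = −72·23243 + 2401·697
1 = 2401·23940 − 2473·23243
So 23243·(-2473) ≡ 1 (mod 23940), hence d ≡ -2473 ≡ 21467 (mod 23940).

21467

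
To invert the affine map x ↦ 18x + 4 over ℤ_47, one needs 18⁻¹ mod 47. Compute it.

Extended Euclidean algorithm:
47 = 2·18 + 11
18 = 1·11 + 7
11 = 1·7 + 4
7 = 1·4 + 3
4 = 1·3 + 1
3 = 3·1 + 0
The gcd is 1. Working backward:
1 = 4 − 3
1 = −7 + 2·4
1 = 2·11 − 3·7
1 = −3·18 + 5·11
1 = 5·47 − 13·18
Thus 18·(-13) ≡ 1 (mod 47); reducing, -13 mod 47 = 34.

34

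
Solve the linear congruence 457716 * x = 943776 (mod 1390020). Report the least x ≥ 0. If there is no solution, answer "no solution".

26031

First find gcd(457716, 1390020):
1390020 = 3·457716 + 16872
457716 = 27·16872 + 2172
16872 = 7·2172 + 1668
2172 = 1·1668 + 504
1668 = 3·504 + 156
504 = 3·156 + 36
156 = 4·36 + 12
36 = 3·12 + 0
gcd = 12 and 12 | 943776, so solutions exist. Divide through by 12: 38143x ≡ 78648 (mod 115835).
Now find 38143⁻¹ mod 115835:
115835 = 3·38143 + 1406
38143 = 27·1406 + 181
1406 = 7·181 + 139
181 = 1·139 + 42
139 = 3·42 + 13
42 = 3·13 + 3
13 = 4·3 + 1
3 = 3·1 + 0
Back-substitute:
1 = 13 − 4·3
1 = −4·42 + 13·13
1 = 13·139 − 43·42
1 = −43·181 + 56·139
1 = 56·1406 − 435·181
1 = −435·38143 + 11801·1406
1 = 11801·115835 − 35838·38143
So 38143·(-35838) ≡ 1 (mod 115835), i.e. 38143⁻¹ ≡ 79997.
Then x ≡ 79997·78648 ≡ 26031 (mod 115835); the smallest non-negative solution is x = 26031.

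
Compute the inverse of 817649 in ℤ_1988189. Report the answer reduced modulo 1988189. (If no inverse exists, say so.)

no inverse exists

Euclidean algorithm on 1988189, 817649:
1988189 = 2·817649 + 352891
817649 = 2·352891 + 111867
352891 = 3·111867 + 17290
111867 = 6·17290 + 8127
17290 = 2·8127 + 1036
8127 = 7·1036 + 875
1036 = 1·875 + 161
875 = 5·161 + 70
161 = 2·70 + 21
70 = 3·21 + 7
21 = 3·7 + 0
Since gcd = 7 > 1, 817649 is not a unit mod 1988189.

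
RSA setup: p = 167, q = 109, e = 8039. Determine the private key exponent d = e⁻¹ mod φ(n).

3479

φ(n) = (p−1)(q−1) = 166·108 = 17928.
Need d with 8039·d ≡ 1 (mod 17928). Apply the extended Euclidean algorithm:
17928 = 2·8039 + 1850
8039 = 4·1850 + 639
1850 = 2·639 + 572
639 = 1·572 + 67
572 = 8·67 + 36
67 = 1·36 + 31
36 = 1·31 + 5
31 = 6·5 + 1
5 = 5·1 + 0
Back-substitute:
1 = 31 − 6·5
1 = −6·36 + 7·31
1 = 7·67 − 13·36
1 = −13·572 + 111·67
1 = 111·639 − 124·572
1 = −124·1850 + 359·639
1 = 359·8039 − 1560·1850
1 = −1560·17928 + 3479·8039
So 8039·3479 ≡ 1 (mod 17928), hence d = 3479.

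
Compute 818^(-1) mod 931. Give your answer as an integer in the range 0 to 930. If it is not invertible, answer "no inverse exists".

552

gcd(931, 818) by repeated division:
931 = 1·818 + 113
818 = 7·113 + 27
113 = 4·27 + 5
27 = 5·5 + 2
5 = 2·2 + 1
2 = 2·1 + 0
The gcd is 1. Working backward:
1 = 5 − 2·2
1 = −2·27 + 11·5
1 = 11·113 − 46·27
1 = −46·818 + 333·113
1 = 333·931 − 379·818
So 818·(-379) ≡ 1 (mod 931), and -379 ≡ 552 (mod 931).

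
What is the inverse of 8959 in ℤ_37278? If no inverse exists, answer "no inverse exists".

Apply the Euclidean algorithm to 37278 and 8959:
37278 = 4*8959 + 1442
8959 = 6*1442 + 307
1442 = 4*307 + 214
307 = 1*214 + 93
214 = 2*93 + 28
93 = 3*28 + 9
28 = 3*9 + 1
9 = 9*1 + 0
Since gcd(8959, 37278) = 1, back-substitute to write 1 as a combination:
1 = 28 − 3·9
1 = −3·93 + 10·28
1 = 10·214 − 23·93
1 = −23·307 + 33·214
1 = 33·1442 − 155·307
1 = −155·8959 + 963·1442
1 = 963·37278 − 4007·8959
Thus 8959·(-4007) ≡ 1 (mod 37278); reducing, -4007 mod 37278 = 33271.

33271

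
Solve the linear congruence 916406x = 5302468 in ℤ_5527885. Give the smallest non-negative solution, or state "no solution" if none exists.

First find gcd(916406, 5527885):
5527885 = 6×916406 + 29449
916406 = 31×29449 + 3487
29449 = 8×3487 + 1553
3487 = 2×1553 + 381
1553 = 4×381 + 29
381 = 13×29 + 4
29 = 7×4 + 1
4 = 4×1 + 0
gcd = 1, so a unique solution mod 5527885 exists.
Back-substitute for the Bézout coefficients:
1 = 29 − 7·4
1 = −7·381 + 92·29
1 = 92·1553 − 375·381
1 = −375·3487 + 842·1553
1 = 842·29449 − 7111·3487
1 = −7111·916406 + 221283·29449
1 = 221283·5527885 − 1334809·916406
So 916406·(-1334809) ≡ 1 (mod 5527885), giving 916406⁻¹ ≡ 4193076.
x ≡ 916406⁻¹·5302468 ≡ 4193076·5302468 ≡ 331918 (mod 5527885).

331918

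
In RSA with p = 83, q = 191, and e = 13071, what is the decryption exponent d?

9271

φ(n) = (p−1)(q−1) = 82·190 = 15580.
Need d with 13071·d ≡ 1 (mod 15580). Apply the extended Euclidean algorithm:
15580 = 1*13071 + 2509
13071 = 5*2509 + 526
2509 = 4*526 + 405
526 = 1*405 + 121
405 = 3*121 + 42
121 = 2*42 + 37
42 = 1*37 + 5
37 = 7*5 + 2
5 = 2*2 + 1
2 = 2*1 + 0
Back-substitute:
1 = 5 − 2·2
1 = −2·37 + 15·5
1 = 15·42 − 17·37
1 = −17·121 + 49·42
1 = 49·405 − 164·121
1 = −164·526 + 213·405
1 = 213·2509 − 1016·526
1 = −1016·13071 + 5293·2509
1 = 5293·15580 − 6309·13071
So 13071·(-6309) ≡ 1 (mod 15580), hence d ≡ -6309 ≡ 9271 (mod 15580).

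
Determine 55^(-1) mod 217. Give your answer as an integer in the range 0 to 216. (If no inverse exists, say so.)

146

Run Euclid on (217, 55):
217 = 3×55 + 52
55 = 1×52 + 3
52 = 17×3 + 1
3 = 3×1 + 0
gcd = 1, so the inverse exists. Back-substitute:
1 = 52 − 17·3
1 = −17·55 + 18·52
1 = 18·217 − 71·55
Thus 55·(-71) ≡ 1 (mod 217); reducing, -71 mod 217 = 146.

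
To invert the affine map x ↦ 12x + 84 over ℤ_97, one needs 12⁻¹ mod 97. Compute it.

gcd(97, 12) by repeated division:
97 = 8·12 + 1
12 = 12·1 + 0
The gcd is 1. Working backward:
1 = 97 − 8·12
So 12·(-8) ≡ 1 (mod 97), and -8 ≡ 89 (mod 97).

89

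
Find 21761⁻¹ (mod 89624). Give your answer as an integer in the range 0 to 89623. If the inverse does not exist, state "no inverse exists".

36857

Apply the Euclidean algorithm to 89624 and 21761:
89624 = 4×21761 + 2580
21761 = 8×2580 + 1121
2580 = 2×1121 + 338
1121 = 3×338 + 107
338 = 3×107 + 17
107 = 6×17 + 5
17 = 3×5 + 2
5 = 2×2 + 1
2 = 2×1 + 0
The gcd is 1. Working backward:
1 = 5 − 2·2
1 = −2·17 + 7·5
1 = 7·107 − 44·17
1 = −44·338 + 139·107
1 = 139·1121 − 461·338
1 = −461·2580 + 1061·1121
1 = 1061·21761 − 8949·2580
1 = −8949·89624 + 36857·21761
So 21761·36857 ≡ 1 (mod 89624).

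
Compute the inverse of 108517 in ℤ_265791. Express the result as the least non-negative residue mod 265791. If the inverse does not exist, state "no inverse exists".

228373

gcd(265791, 108517) by repeated division:
265791 = 2*108517 + 48757
108517 = 2*48757 + 11003
48757 = 4*11003 + 4745
11003 = 2*4745 + 1513
4745 = 3*1513 + 206
1513 = 7*206 + 71
206 = 2*71 + 64
71 = 1*64 + 7
64 = 9*7 + 1
7 = 7*1 + 0
Since gcd(108517, 265791) = 1, back-substitute to write 1 as a combination:
1 = 64 − 9·7
1 = −9·71 + 10·64
1 = 10·206 − 29·71
1 = −29·1513 + 213·206
1 = 213·4745 − 668·1513
1 = −668·11003 + 1549·4745
1 = 1549·48757 − 6864·11003
1 = −6864·108517 + 15277·48757
1 = 15277·265791 − 37418·108517
Hence 108517⁻¹ ≡ -37418 ≡ 228373 (mod 265791).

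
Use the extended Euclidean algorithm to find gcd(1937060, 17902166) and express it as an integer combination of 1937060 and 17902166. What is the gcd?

Apply Euclid's algorithm to 17902166 and 1937060:
17902166 = 9·1937060 + 468626
1937060 = 4·468626 + 62556
468626 = 7·62556 + 30734
62556 = 2·30734 + 1088
30734 = 28·1088 + 270
1088 = 4·270 + 8
270 = 33·8 + 6
8 = 1·6 + 2
6 = 3·2 + 0
gcd(1937060, 17902166) = 2.
Back-substituting:
2 = 8 − 6
2 = −270 + 34·8
2 = 34·1088 − 137·270
2 = −137·30734 + 3870·1088
2 = 3870·62556 − 7877·30734
2 = −7877·468626 + 59009·62556
2 = 59009·1937060 − 243913·468626
2 = −243913·17902166 + 2254226·1937060
So 2 = (-243913)·17902166 + (2254226)·1937060.

2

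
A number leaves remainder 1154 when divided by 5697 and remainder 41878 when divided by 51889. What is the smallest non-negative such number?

259590656

Write x = 1154 + 5697·k. Then 5697·k ≡ 41878 − 1154 ≡ 40724 (mod 51889).
Need 5697⁻¹ mod 51889. Extended Euclid on (51889, 5697):
51889 = 9*5697 + 616
5697 = 9*616 + 153
616 = 4*153 + 4
153 = 38*4 + 1
4 = 4*1 + 0
Back-substitute:
1 = 153 − 38·4
1 = −38·616 + 153·153
1 = 153·5697 − 1415·616
1 = −1415·51889 + 12888·5697
5697⁻¹ ≡ 12888 (mod 51889), so k ≡ 12888·40724 ≡ 45566 (mod 51889).
x = 1154 + 5697·45566 = 259590656.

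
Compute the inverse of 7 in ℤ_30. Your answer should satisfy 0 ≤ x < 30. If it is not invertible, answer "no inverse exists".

13

Extended Euclidean algorithm:
30 = 4*7 + 2
7 = 3*2 + 1
2 = 2*1 + 0
gcd = 1, so the inverse exists. Back-substitute:
1 = 7 − 3·2
1 = −3·30 + 13·7
So 7·13 ≡ 1 (mod 30).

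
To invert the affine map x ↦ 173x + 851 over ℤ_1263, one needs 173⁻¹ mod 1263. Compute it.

1190

gcd(1263, 173) by repeated division:
1263 = 7*173 + 52
173 = 3*52 + 17
52 = 3*17 + 1
17 = 17*1 + 0
The gcd is 1. Working backward:
1 = 52 − 3·17
1 = −3·173 + 10·52
1 = 10·1263 − 73·173
Hence 173⁻¹ ≡ -73 ≡ 1190 (mod 1263).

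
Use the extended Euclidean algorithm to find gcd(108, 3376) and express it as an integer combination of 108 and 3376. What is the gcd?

4

Apply Euclid's algorithm to 3376 and 108:
3376 = 31*108 + 28
108 = 3*28 + 24
28 = 1*24 + 4
24 = 6*4 + 0
gcd(108, 3376) = 4.
Back-substituting:
4 = 28 − 24
4 = −108 + 4·28
4 = 4·3376 − 125·108
So 4 = (4)·3376 + (-125)·108.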